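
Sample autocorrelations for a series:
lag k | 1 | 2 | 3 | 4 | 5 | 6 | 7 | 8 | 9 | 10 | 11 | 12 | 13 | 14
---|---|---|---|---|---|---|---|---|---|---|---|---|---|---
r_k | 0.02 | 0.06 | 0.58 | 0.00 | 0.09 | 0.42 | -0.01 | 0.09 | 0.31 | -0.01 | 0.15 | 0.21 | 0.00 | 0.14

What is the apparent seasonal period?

3

The largest autocorrelation is r_3 = 0.58, with weaker echoes at lags 6 (0.42), 9 (0.31) and 12 (0.21); the remaining lags stay at or below 0.15.
The dominant spike at lag 3 indicates a seasonal period of 3.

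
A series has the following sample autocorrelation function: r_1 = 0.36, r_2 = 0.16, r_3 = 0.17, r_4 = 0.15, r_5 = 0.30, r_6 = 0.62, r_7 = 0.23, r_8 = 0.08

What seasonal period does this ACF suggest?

6

The largest autocorrelation is r_6 = 0.62; the remaining lags stay at or below 0.36. The elevated value at lag 1 (0.36), dropping to 0.16 at lag 2, reflects decaying short-term dependence rather than seasonality.
The dominant spike at lag 6 indicates a seasonal period of 6.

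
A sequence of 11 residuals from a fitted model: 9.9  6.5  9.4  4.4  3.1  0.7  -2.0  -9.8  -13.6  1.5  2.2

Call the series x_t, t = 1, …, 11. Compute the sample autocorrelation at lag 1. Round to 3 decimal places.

Mean x̄ = (9.9 + 6.5 + 9.4 + 4.4 + 3.1 + 0.7 − 2.0 − 9.8 − 13.6 + 1.5 + 2.2)/11 = 1.1182
Numerator Σ_{t=1}^{10}(x_t−x̄)(x_{t+1}−x̄) = 315.5260
Denominator Σ(x_t−x̄)² = 536.4164
r_1 = 315.5260 / 536.4164 = 0.588

0.588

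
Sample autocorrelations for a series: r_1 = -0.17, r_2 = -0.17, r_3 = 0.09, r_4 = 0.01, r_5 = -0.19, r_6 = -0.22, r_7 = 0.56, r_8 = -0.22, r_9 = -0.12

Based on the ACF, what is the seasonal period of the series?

The largest autocorrelation is r_7 = 0.56; the remaining lags stay at or below 0.09.
The dominant spike at lag 7 indicates a seasonal period of 7.

7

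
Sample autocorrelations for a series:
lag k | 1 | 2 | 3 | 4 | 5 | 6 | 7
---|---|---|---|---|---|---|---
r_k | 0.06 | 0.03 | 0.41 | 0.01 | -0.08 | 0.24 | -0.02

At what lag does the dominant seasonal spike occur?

3

The largest autocorrelation is r_3 = 0.41, with a weaker echo at lag 6 (0.24); the remaining lags stay at or below 0.06.
The dominant spike at lag 3 indicates a seasonal period of 3.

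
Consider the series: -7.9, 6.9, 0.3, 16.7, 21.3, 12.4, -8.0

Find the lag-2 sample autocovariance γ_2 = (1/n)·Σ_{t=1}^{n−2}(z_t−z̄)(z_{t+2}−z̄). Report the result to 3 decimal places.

Mean z̄ = (-7.9 + 6.9 + 0.3 + 16.7 + 21.3 + 12.4 − 8.0)/7 = 5.9571
Σ_{t=1}^{5}(z_t−z̄)(z_{t+2}−z̄) = -143.2037
γ_2 = -143.2037 / 7 = -20.458

-20.458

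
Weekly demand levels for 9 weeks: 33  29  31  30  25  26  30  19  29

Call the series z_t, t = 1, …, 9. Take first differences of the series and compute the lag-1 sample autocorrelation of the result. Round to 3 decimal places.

-0.586

First differences Δz: -4, 2, -1, -5, 1, 4, -11, 10
Mean of differences = -0.5000
Numerator Σ(Δz_t−Δz̄)(Δz_{t+1}−Δz̄) = -165.2500
Denominator Σ(Δz_t−Δz̄)² = 282.0000
r_1(Δz) = -165.2500 / 282.0000 = -0.586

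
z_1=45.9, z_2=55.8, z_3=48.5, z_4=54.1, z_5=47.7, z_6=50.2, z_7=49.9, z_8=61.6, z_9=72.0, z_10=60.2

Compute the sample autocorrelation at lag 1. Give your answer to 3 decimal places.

0.385

Mean z̄ = (45.9 + 55.8 + 48.5 + 54.1 + 47.7 + 50.2 + 49.9 + 61.6 + 72.0 + 60.2)/10 = 54.5900
Numerator Σ_{t=1}^{9}(z_t−z̄)(z_{t+1}−z̄) = 226.1499
Denominator Σ(z_t−z̄)² = 586.7690
r_1 = 226.1499 / 586.7690 = 0.385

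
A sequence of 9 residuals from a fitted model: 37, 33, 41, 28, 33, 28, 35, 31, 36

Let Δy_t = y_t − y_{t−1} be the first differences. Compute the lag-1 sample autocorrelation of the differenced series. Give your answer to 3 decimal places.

First differences Δy: -4, 8, -13, 5, -5, 7, -4, 5
Mean of differences = -0.1250
Numerator Σ(Δy_t−Δȳ)(Δy_{t+1}−Δȳ) = -309.2656
Denominator Σ(Δy_t−Δȳ)² = 388.8750
r_1(Δy) = -309.2656 / 388.8750 = -0.795

-0.795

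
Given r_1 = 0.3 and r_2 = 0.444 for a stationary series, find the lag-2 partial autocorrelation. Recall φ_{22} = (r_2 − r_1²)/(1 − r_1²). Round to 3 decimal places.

0.389

φ_{22} = (r_2 − r_1²) / (1 − r_1²)
r_1² = (0.3)² = 0.09
Numerator = 0.444 − 0.0900 = 0.3540; denominator = 1 − 0.0900 = 0.9100
φ_{22} = 0.3540 / 0.9100 = 0.389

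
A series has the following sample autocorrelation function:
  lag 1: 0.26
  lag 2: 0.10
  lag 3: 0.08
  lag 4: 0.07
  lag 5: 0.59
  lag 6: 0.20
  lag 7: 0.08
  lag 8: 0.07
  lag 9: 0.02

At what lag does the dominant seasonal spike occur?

5

The largest autocorrelation is r_5 = 0.59; the remaining lags stay at or below 0.26. The elevated value at lag 1 (0.26), dropping to 0.10 at lag 2, reflects decaying short-term dependence rather than seasonality.
The dominant spike at lag 5 indicates a seasonal period of 5.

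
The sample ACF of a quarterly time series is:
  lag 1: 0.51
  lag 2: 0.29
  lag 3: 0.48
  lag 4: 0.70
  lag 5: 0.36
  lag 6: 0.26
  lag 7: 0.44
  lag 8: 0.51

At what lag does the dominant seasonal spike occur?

The largest autocorrelation is r_4 = 0.70; the remaining lags stay at or below 0.51. The elevated value at lag 1 (0.51), dropping to 0.29 at lag 2, reflects decaying short-term dependence rather than seasonality.
The dominant spike at lag 4 indicates a seasonal period of 4.

4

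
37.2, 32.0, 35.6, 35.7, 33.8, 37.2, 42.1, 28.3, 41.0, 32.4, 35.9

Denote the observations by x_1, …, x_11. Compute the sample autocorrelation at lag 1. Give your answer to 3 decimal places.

-0.663

Mean x̄ = (37.2 + 32.0 + 35.6 + 35.7 + 33.8 + 37.2 + 42.1 + 28.3 + 41.0 + 32.4 + 35.9)/11 = 35.5636
Numerator Σ_{t=1}^{10}(x_t−x̄)(x_{t+1}−x̄) = -103.6150
Denominator Σ(x_t−x̄)² = 156.3455
r_1 = -103.6150 / 156.3455 = -0.663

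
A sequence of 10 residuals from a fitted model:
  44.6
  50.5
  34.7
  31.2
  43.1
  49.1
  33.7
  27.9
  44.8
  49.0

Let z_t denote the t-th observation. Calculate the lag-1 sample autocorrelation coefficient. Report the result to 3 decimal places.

Mean z̄ = (44.6 + 50.5 + 34.7 + 31.2 + 43.1 + 49.1 + 33.7 + 27.9 + 44.8 + 49.0)/10 = 40.8600
Numerator Σ_{t=1}^{9}(z_t−z̄)(z_{t+1}−z̄) = 47.8004
Denominator Σ(z_t−z̄)² = 612.1040
r_1 = 47.8004 / 612.1040 = 0.078

0.078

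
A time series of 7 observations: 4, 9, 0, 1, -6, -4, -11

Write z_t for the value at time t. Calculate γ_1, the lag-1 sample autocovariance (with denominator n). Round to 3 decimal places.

13.857

Mean z̄ = (4 + 9 + 0 + 1 − 6 − 4 − 11)/7 = -1.0000
Σ_{t=1}^{6}(z_t−z̄)(z_{t+1}−z̄) = 97.0000
γ_1 = 97.0000 / 7 = 13.857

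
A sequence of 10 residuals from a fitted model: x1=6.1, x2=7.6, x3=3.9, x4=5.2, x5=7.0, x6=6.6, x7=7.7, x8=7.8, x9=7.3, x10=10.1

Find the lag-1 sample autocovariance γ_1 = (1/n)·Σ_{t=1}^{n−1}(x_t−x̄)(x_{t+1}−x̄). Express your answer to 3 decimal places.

Mean x̄ = (6.1 + 7.6 + 3.9 + 5.2 + 7.0 + 6.6 + 7.7 + 7.8 + 7.3 + 10.1)/10 = 6.9300
Σ_{t=1}^{9}(x_t−x̄)(x_{t+1}−x̄) = 4.4221
γ_1 = 4.4221 / 10 = 0.442

0.442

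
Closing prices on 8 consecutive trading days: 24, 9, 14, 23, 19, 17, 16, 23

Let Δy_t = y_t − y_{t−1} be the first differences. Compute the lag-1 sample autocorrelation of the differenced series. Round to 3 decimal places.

First differences Δy: -15, 5, 9, -4, -2, -1, 7
Mean of differences = -0.1429
Numerator Σ(Δy_t−Δȳ)(Δy_{t+1}−Δȳ) = -62.0204
Denominator Σ(Δy_t−Δȳ)² = 400.8571
r_1(Δy) = -62.0204 / 400.8571 = -0.155

-0.155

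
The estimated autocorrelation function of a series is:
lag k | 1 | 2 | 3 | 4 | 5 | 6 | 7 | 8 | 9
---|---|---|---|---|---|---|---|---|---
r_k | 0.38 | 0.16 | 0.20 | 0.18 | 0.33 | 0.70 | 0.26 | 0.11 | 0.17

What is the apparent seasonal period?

The largest autocorrelation is r_6 = 0.70; the remaining lags stay at or below 0.38. The elevated value at lag 1 (0.38), dropping to 0.16 at lag 2, reflects decaying short-term dependence rather than seasonality.
The dominant spike at lag 6 indicates a seasonal period of 6.

6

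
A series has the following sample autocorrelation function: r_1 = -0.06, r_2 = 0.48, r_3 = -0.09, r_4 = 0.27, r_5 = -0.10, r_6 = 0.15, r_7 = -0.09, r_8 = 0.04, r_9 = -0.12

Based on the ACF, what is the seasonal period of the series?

The largest autocorrelation is r_2 = 0.48, with weaker echoes at lags 4 (0.27) and 6 (0.15); the remaining lags stay at or below 0.04.
The dominant spike at lag 2 indicates a seasonal period of 2.

2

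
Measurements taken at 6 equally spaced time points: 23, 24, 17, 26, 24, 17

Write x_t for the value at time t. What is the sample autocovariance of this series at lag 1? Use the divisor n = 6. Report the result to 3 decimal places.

-4.921

Mean x̄ = (23 + 24 + 17 + 26 + 24 + 17)/6 = 21.8333
Σ_{t=1}^{5}(x_t−x̄)(x_{t+1}−x̄) = -29.5278
γ_1 = -29.5278 / 6 = -4.921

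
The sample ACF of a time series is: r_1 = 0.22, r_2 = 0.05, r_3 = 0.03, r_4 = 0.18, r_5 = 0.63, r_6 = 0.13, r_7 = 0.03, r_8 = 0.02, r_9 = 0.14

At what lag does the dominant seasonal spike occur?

The largest autocorrelation is r_5 = 0.63; the remaining lags stay at or below 0.22. The elevated value at lag 1 (0.22), dropping to 0.05 at lag 2, reflects decaying short-term dependence rather than seasonality.
The dominant spike at lag 5 indicates a seasonal period of 5.

5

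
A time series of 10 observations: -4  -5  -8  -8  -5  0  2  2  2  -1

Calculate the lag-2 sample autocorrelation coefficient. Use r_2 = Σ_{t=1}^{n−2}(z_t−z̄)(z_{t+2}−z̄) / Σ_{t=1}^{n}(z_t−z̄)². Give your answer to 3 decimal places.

Mean z̄ = (-4 − 5 − 8 − 8 − 5 + 0 + 2 + 2 + 2 − 1)/10 = -2.5000
Numerator Σ_{t=1}^{8}(z_t−z̄)(z_{t+2}−z̄) = 49.0000
Denominator Σ(z_t−z̄)² = 144.5000
r_2 = 49.0000 / 144.5000 = 0.339

0.339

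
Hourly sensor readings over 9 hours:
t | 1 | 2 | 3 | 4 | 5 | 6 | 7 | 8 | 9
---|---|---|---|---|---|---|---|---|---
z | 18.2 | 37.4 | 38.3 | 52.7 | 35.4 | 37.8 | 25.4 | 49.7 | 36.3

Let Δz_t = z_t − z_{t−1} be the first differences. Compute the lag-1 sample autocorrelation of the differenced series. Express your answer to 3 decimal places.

-0.538

First differences Δz: 19.2, 0.9, 14.4, -17.3, 2.4, -12.4, 24.3, -13.4
Mean of differences = 2.2625
Numerator Σ(Δz_t−Δz̄)(Δz_{t+1}−Δz̄) = -950.0477
Denominator Σ(Δz_t−Δz̄)² = 1764.7188
r_1(Δz) = -950.0477 / 1764.7188 = -0.538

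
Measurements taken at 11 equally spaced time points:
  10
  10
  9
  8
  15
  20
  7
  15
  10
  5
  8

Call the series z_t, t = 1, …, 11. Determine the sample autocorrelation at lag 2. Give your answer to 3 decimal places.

Mean z̄ = (10 + 10 + 9 + 8 + 15 + 20 + 7 + 15 + 10 + 5 + 8)/11 = 10.6364
Numerator Σ_{t=1}^{9}(z_t−z̄)(z_{t+2}−z̄) = -24.7190
Denominator Σ(z_t−z̄)² = 188.5455
r_2 = -24.7190 / 188.5455 = -0.131

-0.131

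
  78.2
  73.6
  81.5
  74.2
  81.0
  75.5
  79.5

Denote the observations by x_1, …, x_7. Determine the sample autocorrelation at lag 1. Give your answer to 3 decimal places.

Mean x̄ = (78.2 + 73.6 + 81.5 + 74.2 + 81.0 + 75.5 + 79.5)/7 = 77.6429
Deviations from mean: 0.5571, -4.0429, 3.8571, -3.4429, 3.3571, -2.1429, 1.8571
Σ(x_t−x̄)(x_{t+1}−x̄) = (-2.2524) + (-15.5939) + (-13.2796) + (-11.5582) + (-7.1939) + (-3.9796) = -53.8576
Denominator Σ(x_t−x̄)² = 62.6971
r_1 = -53.8576 / 62.6971 = -0.859

-0.859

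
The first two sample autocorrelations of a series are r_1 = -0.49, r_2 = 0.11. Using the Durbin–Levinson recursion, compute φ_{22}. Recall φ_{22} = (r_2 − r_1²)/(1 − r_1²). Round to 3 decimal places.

-0.171

φ_{22} = (r_2 − r_1²) / (1 − r_1²)
r_1² = (-0.49)² = 0.2401
Numerator = 0.11 − 0.2401 = -0.1301; denominator = 1 − 0.2401 = 0.7599
φ_{22} = -0.1301 / 0.7599 = -0.171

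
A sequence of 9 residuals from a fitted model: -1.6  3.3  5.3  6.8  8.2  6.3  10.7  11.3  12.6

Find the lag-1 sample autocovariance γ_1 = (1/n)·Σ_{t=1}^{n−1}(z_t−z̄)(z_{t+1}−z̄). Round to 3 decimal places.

Mean z̄ = (-1.6 + 3.3 + 5.3 + 6.8 + 8.2 + 6.3 + 10.7 + 11.3 + 12.6)/9 = 6.9889
Σ_{t=1}^{8}(z_t−z̄)(z_{t+1}−z̄) = 74.8021
γ_1 = 74.8021 / 9 = 8.311

8.311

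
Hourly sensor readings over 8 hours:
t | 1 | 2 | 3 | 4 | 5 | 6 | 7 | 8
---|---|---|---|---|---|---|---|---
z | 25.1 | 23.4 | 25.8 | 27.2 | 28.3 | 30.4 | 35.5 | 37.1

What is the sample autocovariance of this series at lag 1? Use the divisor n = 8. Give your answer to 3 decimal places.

Mean z̄ = (25.1 + 23.4 + 25.8 + 27.2 + 28.3 + 30.4 + 35.5 + 37.1)/8 = 29.1000
Deviations: -4.0000, -5.7000, -3.3000, -1.9000, -0.8000, 1.3000, 6.4000, 8.0000
Σ_{t=1}^{7}(z_t−z̄)(z_{t+1}−z̄) = 107.8800
γ_1 = 107.8800 / 8 = 13.485

13.485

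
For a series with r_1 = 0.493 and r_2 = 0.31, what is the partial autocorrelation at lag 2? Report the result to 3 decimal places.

φ_{22} = (r_2 − r_1²) / (1 − r_1²)
r_1² = (0.493)² = 0.243049
Numerator = 0.31 − 0.2430 = 0.0670; denominator = 1 − 0.2430 = 0.7570
φ_{22} = 0.0670 / 0.7570 = 0.088

0.088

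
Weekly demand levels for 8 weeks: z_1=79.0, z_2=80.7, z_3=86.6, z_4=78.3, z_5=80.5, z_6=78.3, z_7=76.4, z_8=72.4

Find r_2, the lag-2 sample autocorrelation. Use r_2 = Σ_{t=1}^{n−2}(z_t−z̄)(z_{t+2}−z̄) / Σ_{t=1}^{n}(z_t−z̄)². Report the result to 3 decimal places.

0.098

Mean z̄ = (79.0 + 80.7 + 86.6 + 78.3 + 80.5 + 78.3 + 76.4 + 72.4)/8 = 79.0250
Deviations from mean: -0.0250, 1.6750, 7.5750, -0.7250, 1.4750, -0.7250, -2.6250, -6.6250
Σ(z_t−z̄)(z_{t+2}−z̄) = (-0.1894) + (-1.2144) + (11.1731) + (0.5256) + (-3.8719) + (4.8031) = 11.2263
Denominator Σ(z_t−z̄)² = 114.1950
r_2 = 11.2263 / 114.1950 = 0.098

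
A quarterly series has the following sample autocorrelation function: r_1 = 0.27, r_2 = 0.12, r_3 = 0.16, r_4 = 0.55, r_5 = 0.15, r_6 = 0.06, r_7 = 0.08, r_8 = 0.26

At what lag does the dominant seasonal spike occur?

4

The largest autocorrelation is r_4 = 0.55; the remaining lags stay at or below 0.27. The elevated value at lag 1 (0.27), dropping to 0.12 at lag 2, reflects decaying short-term dependence rather than seasonality.
The dominant spike at lag 4 indicates a seasonal period of 4.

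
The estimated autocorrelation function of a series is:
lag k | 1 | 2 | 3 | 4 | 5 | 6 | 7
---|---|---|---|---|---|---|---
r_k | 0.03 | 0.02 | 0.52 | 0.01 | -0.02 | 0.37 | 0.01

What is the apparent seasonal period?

The largest autocorrelation is r_3 = 0.52, with a weaker echo at lag 6 (0.37); the remaining lags stay at or below 0.03.
The dominant spike at lag 3 indicates a seasonal period of 3.

3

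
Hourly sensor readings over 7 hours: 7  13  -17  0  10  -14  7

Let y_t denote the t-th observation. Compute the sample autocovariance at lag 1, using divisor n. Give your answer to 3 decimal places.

Mean ȳ = (7 + 13 − 17 + 0 + 10 − 14 + 7)/7 = 0.8571
Σ_{t=1}^{6}(y_t−ȳ)(y_{t+1}−ȳ) = -361.8776
γ_1 = -361.8776 / 7 = -51.697

-51.697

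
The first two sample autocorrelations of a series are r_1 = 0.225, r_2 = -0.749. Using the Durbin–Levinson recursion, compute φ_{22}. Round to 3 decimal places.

-0.842

φ_{22} = (r_2 − r_1²) / (1 − r_1²)
r_1² = (0.225)² = 0.050625
Numerator = -0.749 − 0.0506 = -0.7996; denominator = 1 − 0.0506 = 0.9494
φ_{22} = -0.7996 / 0.9494 = -0.842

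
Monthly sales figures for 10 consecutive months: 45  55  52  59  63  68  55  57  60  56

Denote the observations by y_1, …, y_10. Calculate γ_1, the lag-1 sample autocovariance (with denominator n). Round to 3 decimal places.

7.700

Mean ȳ = (45 + 55 + 52 + 59 + 63 + 68 + 55 + 57 + 60 + 56)/10 = 57.0000
Σ_{t=1}^{9}(y_t−ȳ)(y_{t+1}−ȳ) = 77.0000
γ_1 = 77.0000 / 10 = 7.700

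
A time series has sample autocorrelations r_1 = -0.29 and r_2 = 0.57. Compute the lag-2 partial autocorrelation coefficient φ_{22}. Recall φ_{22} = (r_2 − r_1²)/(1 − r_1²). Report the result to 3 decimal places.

φ_{22} = (r_2 − r_1²) / (1 − r_1²)
r_1² = (-0.29)² = 0.0841
Numerator = 0.57 − 0.0841 = 0.4859; denominator = 1 − 0.0841 = 0.9159
φ_{22} = 0.4859 / 0.9159 = 0.531

0.531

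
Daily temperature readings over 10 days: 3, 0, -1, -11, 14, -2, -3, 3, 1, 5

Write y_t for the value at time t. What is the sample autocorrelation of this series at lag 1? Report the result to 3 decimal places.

Mean ȳ = (3 + 0 − 1 − 11 + 14 − 2 − 3 + 3 + 1 + 5)/10 = 0.9000
Numerator Σ_{t=1}^{9}(y_t−ȳ)(y_{t+1}−ȳ) = -167.7100
Denominator Σ(y_t−ȳ)² = 366.9000
r_1 = -167.7100 / 366.9000 = -0.457

-0.457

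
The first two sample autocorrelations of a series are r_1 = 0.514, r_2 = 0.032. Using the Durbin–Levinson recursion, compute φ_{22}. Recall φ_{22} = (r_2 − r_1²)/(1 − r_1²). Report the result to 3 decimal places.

φ_{22} = (r_2 − r_1²) / (1 − r_1²)
r_1² = (0.514)² = 0.264196
Numerator = 0.032 − 0.2642 = -0.2322; denominator = 1 − 0.2642 = 0.7358
φ_{22} = -0.2322 / 0.7358 = -0.316

-0.316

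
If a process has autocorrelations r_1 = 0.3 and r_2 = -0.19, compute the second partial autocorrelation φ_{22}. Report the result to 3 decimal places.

φ_{22} = (r_2 − r_1²) / (1 − r_1²)
r_1² = (0.3)² = 0.09
Numerator = -0.19 − 0.0900 = -0.2800; denominator = 1 − 0.0900 = 0.9100
φ_{22} = -0.2800 / 0.9100 = -0.308

-0.308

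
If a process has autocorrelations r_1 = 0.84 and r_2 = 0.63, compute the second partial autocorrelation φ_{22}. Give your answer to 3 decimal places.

φ_{22} = (r_2 − r_1²) / (1 − r_1²)
r_1² = (0.84)² = 0.7056
Numerator = 0.63 − 0.7056 = -0.0756; denominator = 1 − 0.7056 = 0.2944
φ_{22} = -0.0756 / 0.2944 = -0.257

-0.257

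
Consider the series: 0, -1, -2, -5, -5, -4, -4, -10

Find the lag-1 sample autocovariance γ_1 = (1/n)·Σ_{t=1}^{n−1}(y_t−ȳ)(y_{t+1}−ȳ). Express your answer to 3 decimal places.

2.076

Mean ȳ = (0 − 1 − 2 − 5 − 5 − 4 − 4 − 10)/8 = -3.8750
Deviations: 3.8750, 2.8750, 1.8750, -1.1250, -1.1250, -0.1250, -0.1250, -6.1250
Σ_{t=1}^{7}(y_t−ȳ)(y_{t+1}−ȳ) = 16.6094
γ_1 = 16.6094 / 8 = 2.076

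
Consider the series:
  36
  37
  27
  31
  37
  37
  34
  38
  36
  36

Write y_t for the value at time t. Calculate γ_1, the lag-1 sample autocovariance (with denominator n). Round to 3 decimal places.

1.269

Mean ȳ = (36 + 37 + 27 + 31 + 37 + 37 + 34 + 38 + 36 + 36)/10 = 34.9000
Σ_{t=1}^{9}(y_t−ȳ)(y_{t+1}−ȳ) = 12.6900
γ_1 = 12.6900 / 10 = 1.269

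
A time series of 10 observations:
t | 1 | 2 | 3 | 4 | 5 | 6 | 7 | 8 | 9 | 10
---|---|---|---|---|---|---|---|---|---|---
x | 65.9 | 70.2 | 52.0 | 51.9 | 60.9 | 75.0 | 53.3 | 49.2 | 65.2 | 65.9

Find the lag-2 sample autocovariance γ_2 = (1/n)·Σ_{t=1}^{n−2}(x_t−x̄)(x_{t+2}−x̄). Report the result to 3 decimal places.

-51.010

Mean x̄ = (65.9 + 70.2 + 52.0 + 51.9 + 60.9 + 75.0 + 53.3 + 49.2 + 65.2 + 65.9)/10 = 60.9500
Σ_{t=1}^{8}(x_t−x̄)(x_{t+2}−x̄) = -510.1000
γ_2 = -510.1000 / 10 = -51.010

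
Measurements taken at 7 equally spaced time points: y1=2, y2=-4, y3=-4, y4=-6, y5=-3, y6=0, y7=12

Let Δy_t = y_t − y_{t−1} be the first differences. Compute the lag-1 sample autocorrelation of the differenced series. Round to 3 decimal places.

0.159

First differences Δy: -6, 0, -2, 3, 3, 12
Mean of differences = 1.6667
Numerator Σ(Δy_t−Δȳ)(Δy_{t+1}−Δȳ) = 29.5556
Denominator Σ(Δy_t−Δȳ)² = 185.3333
r_1(Δy) = 29.5556 / 185.3333 = 0.159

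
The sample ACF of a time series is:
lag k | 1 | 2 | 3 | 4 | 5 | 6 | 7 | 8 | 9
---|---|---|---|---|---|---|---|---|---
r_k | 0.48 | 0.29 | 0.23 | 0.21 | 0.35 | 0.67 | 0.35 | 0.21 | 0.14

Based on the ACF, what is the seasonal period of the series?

6

The largest autocorrelation is r_6 = 0.67; the remaining lags stay at or below 0.48. The elevated value at lag 1 (0.48), dropping to 0.29 at lag 2, reflects decaying short-term dependence rather than seasonality.
The dominant spike at lag 6 indicates a seasonal period of 6.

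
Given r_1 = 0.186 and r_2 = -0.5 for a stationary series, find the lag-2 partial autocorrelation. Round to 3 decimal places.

φ_{22} = (r_2 − r_1²) / (1 − r_1²)
r_1² = (0.186)² = 0.034596
Numerator = -0.5 − 0.0346 = -0.5346; denominator = 1 − 0.0346 = 0.9654
φ_{22} = -0.5346 / 0.9654 = -0.554

-0.554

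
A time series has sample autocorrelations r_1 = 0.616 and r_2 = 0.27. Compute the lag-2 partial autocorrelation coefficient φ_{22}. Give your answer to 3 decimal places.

φ_{22} = (r_2 − r_1²) / (1 − r_1²)
r_1² = (0.616)² = 0.379456
Numerator = 0.27 − 0.3795 = -0.1095; denominator = 1 − 0.3795 = 0.6205
φ_{22} = -0.1095 / 0.6205 = -0.176

-0.176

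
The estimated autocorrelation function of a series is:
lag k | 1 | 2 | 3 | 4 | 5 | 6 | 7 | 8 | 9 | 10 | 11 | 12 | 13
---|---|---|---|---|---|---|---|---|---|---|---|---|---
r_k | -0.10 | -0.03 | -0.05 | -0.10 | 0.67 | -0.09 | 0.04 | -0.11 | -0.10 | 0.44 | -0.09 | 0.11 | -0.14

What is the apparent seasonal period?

5

The largest autocorrelation is r_5 = 0.67, with a weaker echo at lag 10 (0.44); the remaining lags stay at or below 0.11.
The dominant spike at lag 5 indicates a seasonal period of 5.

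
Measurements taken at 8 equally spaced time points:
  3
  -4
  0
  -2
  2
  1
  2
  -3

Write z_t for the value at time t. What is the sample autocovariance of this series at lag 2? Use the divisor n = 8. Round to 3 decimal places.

0.887

Mean z̄ = (3 − 4 + 0 − 2 + 2 + 1 + 2 − 3)/8 = -0.1250
Deviations: 3.1250, -3.8750, 0.1250, -1.8750, 2.1250, 1.1250, 2.1250, -2.8750
Σ_{t=1}^{6}(z_t−z̄)(z_{t+2}−z̄) = 7.0938
γ_2 = 7.0938 / 8 = 0.887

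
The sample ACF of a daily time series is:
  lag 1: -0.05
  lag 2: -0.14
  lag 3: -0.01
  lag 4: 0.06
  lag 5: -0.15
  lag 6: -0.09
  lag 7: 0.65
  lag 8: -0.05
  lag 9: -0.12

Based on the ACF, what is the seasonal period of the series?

The largest autocorrelation is r_7 = 0.65; the remaining lags stay at or below 0.06.
The dominant spike at lag 7 indicates a seasonal period of 7.

7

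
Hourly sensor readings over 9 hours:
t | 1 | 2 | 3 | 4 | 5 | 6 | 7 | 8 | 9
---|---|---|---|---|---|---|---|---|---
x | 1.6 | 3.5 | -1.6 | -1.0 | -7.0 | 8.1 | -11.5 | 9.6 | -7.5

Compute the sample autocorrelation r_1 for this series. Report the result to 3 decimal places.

-0.790

Mean x̄ = (1.6 + 3.5 − 1.6 − 1.0 − 7.0 + 8.1 − 11.5 + 9.6 − 7.5)/9 = -0.6444
Numerator Σ_{t=1}^{8}(x_t−x̄)(x_{t+1}−x̄) = -324.0009
Denominator Σ(x_t−x̄)² = 409.9022
r_1 = -324.0009 / 409.9022 = -0.790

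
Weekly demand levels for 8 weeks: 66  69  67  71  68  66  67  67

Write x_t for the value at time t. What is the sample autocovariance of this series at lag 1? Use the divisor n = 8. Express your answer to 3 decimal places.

Mean x̄ = (66 + 69 + 67 + 71 + 68 + 66 + 67 + 67)/8 = 67.6250
Deviations: -1.6250, 1.3750, -0.6250, 3.3750, 0.3750, -1.6250, -0.6250, -0.6250
Σ_{t=1}^{7}(x_t−x̄)(x_{t+1}−x̄) = -3.1406
γ_1 = -3.1406 / 8 = -0.393

-0.393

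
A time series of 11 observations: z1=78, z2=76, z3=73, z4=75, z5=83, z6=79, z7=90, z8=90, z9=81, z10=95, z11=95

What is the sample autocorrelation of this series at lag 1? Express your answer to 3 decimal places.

Mean z̄ = (78 + 76 + 73 + 75 + 83 + 79 + 90 + 90 + 81 + 95 + 95)/11 = 83.1818
Numerator Σ_{t=1}^{10}(z_t−z̄)(z_{t+1}−z̄) = 312.8760
Denominator Σ(z_t−z̄)² = 643.6364
r_1 = 312.8760 / 643.6364 = 0.486

0.486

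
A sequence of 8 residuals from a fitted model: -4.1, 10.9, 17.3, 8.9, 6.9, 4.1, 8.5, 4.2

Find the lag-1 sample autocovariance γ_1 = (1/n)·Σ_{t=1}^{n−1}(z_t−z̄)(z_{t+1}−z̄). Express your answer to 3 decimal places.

Mean z̄ = (-4.1 + 10.9 + 17.3 + 8.9 + 6.9 + 4.1 + 8.5 + 4.2)/8 = 7.0875
Deviations: -11.1875, 3.8125, 10.2125, 1.8125, -0.1875, -2.9875, 1.4125, -2.8875
Σ_{t=1}^{7}(z_t−z̄)(z_{t+1}−z̄) = 6.7148
γ_1 = 6.7148 / 8 = 0.839

0.839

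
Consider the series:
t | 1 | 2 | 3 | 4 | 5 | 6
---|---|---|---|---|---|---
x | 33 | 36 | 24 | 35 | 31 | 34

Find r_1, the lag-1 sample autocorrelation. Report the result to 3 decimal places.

Mean x̄ = (33 + 36 + 24 + 35 + 31 + 34)/6 = 32.1667
Deviations from mean: 0.8333, 3.8333, -8.1667, 2.8333, -1.1667, 1.8333
Σ(x_t−x̄)(x_{t+1}−x̄) = (3.1944) + (-31.3056) + (-23.1389) + (-3.3056) + (-2.1389) = -56.6944
Denominator Σ(x_t−x̄)² = 94.8333
r_1 = -56.6944 / 94.8333 = -0.598

-0.598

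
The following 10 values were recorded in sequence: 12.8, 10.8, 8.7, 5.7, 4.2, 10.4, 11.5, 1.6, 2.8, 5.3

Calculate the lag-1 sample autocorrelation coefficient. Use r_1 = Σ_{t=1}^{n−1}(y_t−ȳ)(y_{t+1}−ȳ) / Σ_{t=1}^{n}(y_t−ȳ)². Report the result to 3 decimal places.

0.293

Mean ȳ = (12.8 + 10.8 + 8.7 + 5.7 + 4.2 + 10.4 + 11.5 + 1.6 + 2.8 + 5.3)/10 = 7.3800
Numerator Σ_{t=1}^{9}(y_t−ȳ)(y_{t+1}−ȳ) = 41.1996
Denominator Σ(y_t−ȳ)² = 140.5560
r_1 = 41.1996 / 140.5560 = 0.293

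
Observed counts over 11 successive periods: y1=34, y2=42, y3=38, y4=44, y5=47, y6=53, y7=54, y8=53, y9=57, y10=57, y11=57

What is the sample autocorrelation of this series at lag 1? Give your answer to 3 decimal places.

Mean ȳ = (34 + 42 + 38 + 44 + 47 + 53 + 54 + 53 + 57 + 57 + 57)/11 = 48.7273
Numerator Σ_{t=1}^{10}(y_t−ȳ)(y_{t+1}−ȳ) = 440.0165
Denominator Σ(y_t−ȳ)² = 672.1818
r_1 = 440.0165 / 672.1818 = 0.655

0.655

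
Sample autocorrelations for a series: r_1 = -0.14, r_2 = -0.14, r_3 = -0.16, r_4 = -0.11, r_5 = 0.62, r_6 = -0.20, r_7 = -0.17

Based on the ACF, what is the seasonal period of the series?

5

The largest autocorrelation is r_5 = 0.62; the remaining lags stay at or below -0.11.
The dominant spike at lag 5 indicates a seasonal period of 5.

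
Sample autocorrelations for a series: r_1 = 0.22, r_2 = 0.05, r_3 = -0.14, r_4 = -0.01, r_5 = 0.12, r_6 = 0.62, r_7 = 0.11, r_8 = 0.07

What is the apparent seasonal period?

The largest autocorrelation is r_6 = 0.62; the remaining lags stay at or below 0.22. The elevated value at lag 1 (0.22), dropping to 0.05 at lag 2, reflects decaying short-term dependence rather than seasonality.
The dominant spike at lag 6 indicates a seasonal period of 6.

6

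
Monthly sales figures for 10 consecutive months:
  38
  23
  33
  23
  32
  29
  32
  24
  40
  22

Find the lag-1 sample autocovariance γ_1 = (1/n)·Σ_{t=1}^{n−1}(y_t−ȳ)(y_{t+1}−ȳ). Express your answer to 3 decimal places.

Mean ȳ = (38 + 23 + 33 + 23 + 32 + 29 + 32 + 24 + 40 + 22)/10 = 29.6000
Σ_{t=1}^{9}(y_t−ȳ)(y_{t+1}−ȳ) = -269.7600
γ_1 = -269.7600 / 10 = -26.976

-26.976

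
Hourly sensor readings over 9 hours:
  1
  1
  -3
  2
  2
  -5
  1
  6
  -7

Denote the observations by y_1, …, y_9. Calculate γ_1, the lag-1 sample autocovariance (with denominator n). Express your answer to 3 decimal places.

-6.018

Mean ȳ = (1 + 1 − 3 + 2 + 2 − 5 + 1 + 6 − 7)/9 = -0.2222
Σ_{t=1}^{8}(y_t−ȳ)(y_{t+1}−ȳ) = -54.1605
γ_1 = -54.1605 / 9 = -6.018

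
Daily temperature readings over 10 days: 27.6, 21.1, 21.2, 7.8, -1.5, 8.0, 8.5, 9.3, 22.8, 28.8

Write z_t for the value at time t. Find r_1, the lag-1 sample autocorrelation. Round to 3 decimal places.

Mean z̄ = (27.6 + 21.1 + 21.2 + 7.8 − 1.5 + 8.0 + 8.5 + 9.3 + 22.8 + 28.8)/10 = 15.3600
Numerator Σ_{t=1}^{9}(z_t−z̄)(z_{t+1}−z̄) = 458.1484
Denominator Σ(z_t−z̄)² = 932.2240
r_1 = 458.1484 / 932.2240 = 0.491

0.491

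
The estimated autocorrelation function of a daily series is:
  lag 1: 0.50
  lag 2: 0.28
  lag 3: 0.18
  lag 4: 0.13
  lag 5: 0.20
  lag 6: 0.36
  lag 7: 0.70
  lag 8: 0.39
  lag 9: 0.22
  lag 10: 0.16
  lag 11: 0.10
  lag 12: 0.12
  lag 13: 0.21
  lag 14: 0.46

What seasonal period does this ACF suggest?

The largest autocorrelation is r_7 = 0.70; the remaining lags stay at or below 0.50. The elevated value at lag 1 (0.50), dropping to 0.28 at lag 2, reflects decaying short-term dependence rather than seasonality.
The dominant spike at lag 7 indicates a seasonal period of 7.

7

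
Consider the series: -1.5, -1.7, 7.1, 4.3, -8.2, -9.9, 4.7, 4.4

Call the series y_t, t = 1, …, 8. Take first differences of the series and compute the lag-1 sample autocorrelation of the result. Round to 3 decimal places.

First differences Δy: -0.2, 8.8, -2.8, -12.5, -1.7, 14.6, -0.3
Mean of differences = 0.8429
Numerator Σ(Δy_t−Δȳ)(Δy_{t+1}−Δȳ) = -5.4547
Denominator Σ(Δy_t−Δȳ)² = 452.7371
r_1(Δy) = -5.4547 / 452.7371 = -0.012

-0.012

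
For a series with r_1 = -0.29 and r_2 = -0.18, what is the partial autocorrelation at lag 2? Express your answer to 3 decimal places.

-0.288

φ_{22} = (r_2 − r_1²) / (1 − r_1²)
r_1² = (-0.29)² = 0.0841
Numerator = -0.18 − 0.0841 = -0.2641; denominator = 1 − 0.0841 = 0.9159
φ_{22} = -0.2641 / 0.9159 = -0.288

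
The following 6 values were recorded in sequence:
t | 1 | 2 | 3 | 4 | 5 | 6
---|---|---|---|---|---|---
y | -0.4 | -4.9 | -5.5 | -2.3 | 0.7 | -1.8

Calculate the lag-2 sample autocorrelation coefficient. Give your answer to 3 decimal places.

-0.533

Mean ȳ = (-0.4 − 4.9 − 5.5 − 2.3 + 0.7 − 1.8)/6 = -2.3667
Numerator Σ_{t=1}^{4}(y_t−ȳ)(y_{t+2}−ȳ) = -15.9022
Denominator Σ(y_t−ȳ)² = 29.8333
r_2 = -15.9022 / 29.8333 = -0.533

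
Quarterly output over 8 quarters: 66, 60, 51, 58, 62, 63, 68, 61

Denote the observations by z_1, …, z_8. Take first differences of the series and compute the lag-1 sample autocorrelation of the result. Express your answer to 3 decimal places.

-0.007

First differences Δz: -6, -9, 7, 4, 1, 5, -7
Mean of differences = -0.7143
Numerator Σ(Δz_t−Δz̄)(Δz_{t+1}−Δz̄) = -1.7959
Denominator Σ(Δz_t−Δz̄)² = 253.4286
r_1(Δz) = -1.7959 / 253.4286 = -0.007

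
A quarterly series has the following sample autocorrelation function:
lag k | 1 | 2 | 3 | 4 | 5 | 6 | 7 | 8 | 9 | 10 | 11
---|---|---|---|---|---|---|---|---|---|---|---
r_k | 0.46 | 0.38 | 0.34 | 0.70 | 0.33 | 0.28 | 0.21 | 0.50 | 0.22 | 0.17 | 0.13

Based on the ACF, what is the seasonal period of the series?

The largest autocorrelation is r_4 = 0.70, with a weaker echo at lag 8 (0.50); the remaining lags stay at or below 0.46. The elevated value at lag 1 (0.46), dropping to 0.38 at lag 2, reflects decaying short-term dependence rather than seasonality.
The dominant spike at lag 4 indicates a seasonal period of 4.

4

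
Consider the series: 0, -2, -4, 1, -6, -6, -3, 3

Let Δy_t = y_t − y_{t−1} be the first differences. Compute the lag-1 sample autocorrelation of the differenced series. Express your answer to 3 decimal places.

First differences Δy: -2, -2, 5, -7, 0, 3, 6
Mean of differences = 0.4286
Numerator Σ(Δy_t−Δȳ)(Δy_{t+1}−Δȳ) = -22.7551
Denominator Σ(Δy_t−Δȳ)² = 125.7143
r_1(Δy) = -22.7551 / 125.7143 = -0.181

-0.181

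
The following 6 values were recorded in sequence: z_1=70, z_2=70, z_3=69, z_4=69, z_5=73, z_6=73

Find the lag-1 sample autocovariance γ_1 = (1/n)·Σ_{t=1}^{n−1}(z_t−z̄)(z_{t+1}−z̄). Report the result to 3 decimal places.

Mean z̄ = (70 + 70 + 69 + 69 + 73 + 73)/6 = 70.6667
Σ_{t=1}^{5}(z_t−z̄)(z_{t+1}−z̄) = 5.8889
γ_1 = 5.8889 / 6 = 0.981

0.981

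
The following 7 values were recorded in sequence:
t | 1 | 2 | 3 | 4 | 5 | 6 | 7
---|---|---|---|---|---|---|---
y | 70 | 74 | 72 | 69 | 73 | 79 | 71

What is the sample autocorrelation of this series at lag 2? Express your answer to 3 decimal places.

Mean ȳ = (70 + 74 + 72 + 69 + 73 + 79 + 71)/7 = 72.5714
Deviations from mean: -2.5714, 1.4286, -0.5714, -3.5714, 0.4286, 6.4286, -1.5714
Σ(y_t−ȳ)(y_{t+2}−ȳ) = (1.4694) + (-5.1020) + (-0.2449) + (-22.9592) + (-0.6735) = -27.5102
Denominator Σ(y_t−ȳ)² = 65.7143
r_2 = -27.5102 / 65.7143 = -0.419

-0.419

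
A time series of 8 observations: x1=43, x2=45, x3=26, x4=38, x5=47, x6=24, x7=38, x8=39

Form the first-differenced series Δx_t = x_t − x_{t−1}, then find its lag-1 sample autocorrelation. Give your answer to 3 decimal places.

First differences Δx: 2, -19, 12, 9, -23, 14, 1
Mean of differences = -0.5714
Numerator Σ(Δx_t−Δx̄)(Δx_{t+1}−Δx̄) = -677.3265
Denominator Σ(Δx_t−Δx̄)² = 1313.7143
r_1(Δx) = -677.3265 / 1313.7143 = -0.516

-0.516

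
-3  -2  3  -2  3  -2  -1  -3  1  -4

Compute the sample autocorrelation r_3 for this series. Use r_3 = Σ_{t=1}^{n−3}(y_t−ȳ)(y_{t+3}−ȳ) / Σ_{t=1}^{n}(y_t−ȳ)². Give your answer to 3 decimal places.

-0.286

Mean ȳ = (-3 − 2 + 3 − 2 + 3 − 2 − 1 − 3 + 1 − 4)/10 = -1.0000
Numerator Σ_{t=1}^{7}(y_t−ȳ)(y_{t+3}−ȳ) = -16.0000
Denominator Σ(y_t−ȳ)² = 56.0000
r_3 = -16.0000 / 56.0000 = -0.286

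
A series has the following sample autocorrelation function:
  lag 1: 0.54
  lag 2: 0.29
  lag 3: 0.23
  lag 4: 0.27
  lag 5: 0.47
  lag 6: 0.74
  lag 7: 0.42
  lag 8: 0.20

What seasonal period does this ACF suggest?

6

The largest autocorrelation is r_6 = 0.74; the remaining lags stay at or below 0.54. The elevated value at lag 1 (0.54), dropping to 0.29 at lag 2, reflects decaying short-term dependence rather than seasonality.
The dominant spike at lag 6 indicates a seasonal period of 6.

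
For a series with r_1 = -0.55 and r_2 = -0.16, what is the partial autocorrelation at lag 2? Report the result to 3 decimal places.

φ_{22} = (r_2 − r_1²) / (1 − r_1²)
r_1² = (-0.55)² = 0.3025
Numerator = -0.16 − 0.3025 = -0.4625; denominator = 1 − 0.3025 = 0.6975
φ_{22} = -0.4625 / 0.6975 = -0.663

-0.663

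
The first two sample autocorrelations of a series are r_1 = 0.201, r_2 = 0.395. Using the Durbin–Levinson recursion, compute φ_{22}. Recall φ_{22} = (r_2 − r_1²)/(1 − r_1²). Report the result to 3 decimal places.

0.370

φ_{22} = (r_2 − r_1²) / (1 − r_1²)
r_1² = (0.201)² = 0.040401
Numerator = 0.395 − 0.0404 = 0.3546; denominator = 1 − 0.0404 = 0.9596
φ_{22} = 0.3546 / 0.9596 = 0.370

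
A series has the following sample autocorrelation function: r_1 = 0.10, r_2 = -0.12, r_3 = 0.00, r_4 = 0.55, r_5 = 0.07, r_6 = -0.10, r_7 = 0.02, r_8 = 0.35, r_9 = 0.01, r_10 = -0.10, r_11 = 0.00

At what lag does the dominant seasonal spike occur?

The largest autocorrelation is r_4 = 0.55, with a weaker echo at lag 8 (0.35); the remaining lags stay at or below 0.10.
The dominant spike at lag 4 indicates a seasonal period of 4.

4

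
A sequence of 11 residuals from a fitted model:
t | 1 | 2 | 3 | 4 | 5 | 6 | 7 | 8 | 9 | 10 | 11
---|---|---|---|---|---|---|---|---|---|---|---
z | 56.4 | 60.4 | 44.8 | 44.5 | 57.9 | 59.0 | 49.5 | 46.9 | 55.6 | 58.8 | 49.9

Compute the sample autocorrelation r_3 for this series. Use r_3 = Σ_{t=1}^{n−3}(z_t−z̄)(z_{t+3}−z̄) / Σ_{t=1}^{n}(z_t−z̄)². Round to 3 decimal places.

Mean z̄ = (56.4 + 60.4 + 44.8 + 44.5 + 57.9 + 59.0 + 49.5 + 46.9 + 55.6 + 58.8 + 49.9)/11 = 53.0636
Numerator Σ_{t=1}^{8}(z_t−z̄)(z_{t+3}−z̄) = -27.3240
Denominator Σ(z_t−z̄)² = 365.2455
r_3 = -27.3240 / 365.2455 = -0.075

-0.075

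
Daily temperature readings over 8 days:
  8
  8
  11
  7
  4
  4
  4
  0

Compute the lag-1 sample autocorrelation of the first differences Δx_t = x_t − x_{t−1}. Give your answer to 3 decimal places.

-0.144

First differences Δx: 0, 3, -4, -3, 0, 0, -4
Mean of differences = -1.1429
Numerator Σ(Δx_t−Δx̄)(Δx_{t+1}−Δx̄) = -5.8776
Denominator Σ(Δx_t−Δx̄)² = 40.8571
r_1(Δx) = -5.8776 / 40.8571 = -0.144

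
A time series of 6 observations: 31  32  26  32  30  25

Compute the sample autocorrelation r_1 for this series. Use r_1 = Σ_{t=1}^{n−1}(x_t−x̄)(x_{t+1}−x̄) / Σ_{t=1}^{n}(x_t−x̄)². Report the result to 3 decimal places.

Mean x̄ = (31 + 32 + 26 + 32 + 30 + 25)/6 = 29.3333
Deviations from mean: 1.6667, 2.6667, -3.3333, 2.6667, 0.6667, -4.3333
Σ(x_t−x̄)(x_{t+1}−x̄) = (4.4444) + (-8.8889) + (-8.8889) + (1.7778) + (-2.8889) = -14.4444
Denominator Σ(x_t−x̄)² = 47.3333
r_1 = -14.4444 / 47.3333 = -0.305

-0.305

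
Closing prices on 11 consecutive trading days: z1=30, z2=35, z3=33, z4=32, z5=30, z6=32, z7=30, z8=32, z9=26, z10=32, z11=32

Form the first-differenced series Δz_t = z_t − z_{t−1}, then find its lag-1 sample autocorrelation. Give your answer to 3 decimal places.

First differences Δz: 5, -2, -1, -2, 2, -2, 2, -6, 6, 0
Mean of differences = 0.2000
Numerator Σ(Δz_t−Δz̄)(Δz_{t+1}−Δz̄) = -65.4400
Denominator Σ(Δz_t−Δz̄)² = 117.6000
r_1(Δz) = -65.4400 / 117.6000 = -0.556

-0.556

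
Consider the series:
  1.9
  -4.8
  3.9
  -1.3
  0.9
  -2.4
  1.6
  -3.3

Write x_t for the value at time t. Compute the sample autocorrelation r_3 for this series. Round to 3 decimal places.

Mean x̄ = (1.9 − 4.8 + 3.9 − 1.3 + 0.9 − 2.4 + 1.6 − 3.3)/8 = -0.4375
Deviations from mean: 2.3375, -4.3625, 4.3375, -0.8625, 1.3375, -1.9625, 2.0375, -2.8625
Σ(x_t−x̄)(x_{t+3}−x̄) = (-2.0161) + (-5.8348) + (-8.5123) + (-1.7573) + (-3.8286) = -21.9492
Denominator Σ(x_t−x̄)² = 62.0388
r_3 = -21.9492 / 62.0388 = -0.354

-0.354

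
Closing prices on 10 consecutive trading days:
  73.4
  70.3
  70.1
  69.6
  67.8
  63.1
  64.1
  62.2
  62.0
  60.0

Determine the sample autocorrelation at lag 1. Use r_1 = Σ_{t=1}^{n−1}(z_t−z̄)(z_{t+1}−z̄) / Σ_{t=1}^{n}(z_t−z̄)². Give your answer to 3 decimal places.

0.636

Mean z̄ = (73.4 + 70.3 + 70.1 + 69.6 + 67.8 + 63.1 + 64.1 + 62.2 + 62.0 + 60.0)/10 = 66.2600
Numerator Σ_{t=1}^{9}(z_t−z̄)(z_{t+1}−z̄) = 117.0204
Denominator Σ(z_t−z̄)² = 184.0440
r_1 = 117.0204 / 184.0440 = 0.636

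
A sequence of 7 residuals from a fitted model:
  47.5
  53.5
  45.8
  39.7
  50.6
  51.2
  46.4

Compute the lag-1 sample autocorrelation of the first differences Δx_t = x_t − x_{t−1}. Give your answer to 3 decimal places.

First differences Δx: 6.0, -7.7, -6.1, 10.9, 0.6, -4.8
Mean of differences = -0.1833
Numerator Σ(Δx_t−Δx̄)(Δx_{t+1}−Δx̄) = -62.5153
Denominator Σ(Δx_t−Δx̄)² = 274.5083
r_1(Δx) = -62.5153 / 274.5083 = -0.228

-0.228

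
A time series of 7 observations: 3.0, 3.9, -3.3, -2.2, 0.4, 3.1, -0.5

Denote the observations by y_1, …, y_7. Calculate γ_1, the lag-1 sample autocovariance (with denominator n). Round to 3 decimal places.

0.473

Mean ȳ = (3.0 + 3.9 − 3.3 − 2.2 + 0.4 + 3.1 − 0.5)/7 = 0.6286
Σ_{t=1}^{6}(y_t−ȳ)(y_{t+1}−ȳ) = 3.3106
γ_1 = 3.3106 / 7 = 0.473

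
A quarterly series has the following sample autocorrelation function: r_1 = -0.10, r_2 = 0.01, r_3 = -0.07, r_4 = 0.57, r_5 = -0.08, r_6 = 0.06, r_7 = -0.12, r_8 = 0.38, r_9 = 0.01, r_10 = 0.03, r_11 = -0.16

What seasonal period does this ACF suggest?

4

The largest autocorrelation is r_4 = 0.57, with a weaker echo at lag 8 (0.38); the remaining lags stay at or below 0.06.
The dominant spike at lag 4 indicates a seasonal period of 4.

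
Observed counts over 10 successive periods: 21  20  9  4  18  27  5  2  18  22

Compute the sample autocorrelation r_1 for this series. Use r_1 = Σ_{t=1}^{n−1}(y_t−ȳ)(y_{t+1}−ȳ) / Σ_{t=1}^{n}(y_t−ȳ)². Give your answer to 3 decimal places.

Mean ȳ = (21 + 20 + 9 + 4 + 18 + 27 + 5 + 2 + 18 + 22)/10 = 14.6000
Numerator Σ_{t=1}^{9}(y_t−ȳ)(y_{t+1}−ȳ) = 54.0400
Denominator Σ(y_t−ȳ)² = 696.4000
r_1 = 54.0400 / 696.4000 = 0.078

0.078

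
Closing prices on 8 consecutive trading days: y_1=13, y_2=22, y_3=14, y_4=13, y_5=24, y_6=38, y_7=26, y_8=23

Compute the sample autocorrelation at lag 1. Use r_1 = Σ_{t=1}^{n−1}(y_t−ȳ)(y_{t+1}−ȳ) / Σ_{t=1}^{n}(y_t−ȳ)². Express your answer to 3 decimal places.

Mean ȳ = (13 + 22 + 14 + 13 + 24 + 38 + 26 + 23)/8 = 21.6250
Deviations from mean: -8.6250, 0.3750, -7.6250, -8.6250, 2.3750, 16.3750, 4.3750, 1.3750
Σ(y_t−ȳ)(y_{t+1}−ȳ) = (-3.2344) + (-2.8594) + (65.7656) + (-20.4844) + (38.8906) + (71.6406) + (6.0156) = 155.7344
Denominator Σ(y_t−ȳ)² = 501.8750
r_1 = 155.7344 / 501.8750 = 0.310

0.310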